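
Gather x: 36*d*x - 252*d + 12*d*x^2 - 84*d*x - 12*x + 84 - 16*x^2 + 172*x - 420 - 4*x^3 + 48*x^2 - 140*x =-252*d - 4*x^3 + x^2*(12*d + 32) + x*(20 - 48*d) - 336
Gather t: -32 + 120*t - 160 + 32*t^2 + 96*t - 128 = 32*t^2 + 216*t - 320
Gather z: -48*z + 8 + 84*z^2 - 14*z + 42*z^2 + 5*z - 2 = 126*z^2 - 57*z + 6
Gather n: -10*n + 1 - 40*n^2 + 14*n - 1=-40*n^2 + 4*n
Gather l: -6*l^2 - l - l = -6*l^2 - 2*l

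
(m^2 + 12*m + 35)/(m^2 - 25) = (m + 7)/(m - 5)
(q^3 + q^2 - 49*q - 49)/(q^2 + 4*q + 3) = (q^2 - 49)/(q + 3)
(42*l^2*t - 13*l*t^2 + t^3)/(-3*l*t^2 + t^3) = (-42*l^2 + 13*l*t - t^2)/(t*(3*l - t))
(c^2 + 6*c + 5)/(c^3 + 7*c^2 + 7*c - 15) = (c + 1)/(c^2 + 2*c - 3)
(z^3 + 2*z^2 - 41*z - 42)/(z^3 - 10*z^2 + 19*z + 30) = (z + 7)/(z - 5)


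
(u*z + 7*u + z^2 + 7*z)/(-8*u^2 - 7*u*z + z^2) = (z + 7)/(-8*u + z)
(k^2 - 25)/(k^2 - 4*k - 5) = (k + 5)/(k + 1)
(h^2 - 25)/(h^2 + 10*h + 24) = (h^2 - 25)/(h^2 + 10*h + 24)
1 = 1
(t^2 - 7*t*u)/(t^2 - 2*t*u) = (t - 7*u)/(t - 2*u)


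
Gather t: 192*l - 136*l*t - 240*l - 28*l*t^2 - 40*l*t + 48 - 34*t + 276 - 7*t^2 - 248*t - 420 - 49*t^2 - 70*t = -48*l + t^2*(-28*l - 56) + t*(-176*l - 352) - 96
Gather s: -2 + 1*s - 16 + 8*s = 9*s - 18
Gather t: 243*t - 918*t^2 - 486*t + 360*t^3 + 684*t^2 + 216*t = 360*t^3 - 234*t^2 - 27*t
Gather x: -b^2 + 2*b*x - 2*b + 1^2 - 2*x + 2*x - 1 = -b^2 + 2*b*x - 2*b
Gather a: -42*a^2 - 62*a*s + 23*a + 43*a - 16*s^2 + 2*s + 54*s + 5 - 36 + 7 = -42*a^2 + a*(66 - 62*s) - 16*s^2 + 56*s - 24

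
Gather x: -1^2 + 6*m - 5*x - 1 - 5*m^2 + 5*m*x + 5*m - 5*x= -5*m^2 + 11*m + x*(5*m - 10) - 2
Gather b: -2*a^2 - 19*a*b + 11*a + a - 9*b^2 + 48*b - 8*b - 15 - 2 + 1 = -2*a^2 + 12*a - 9*b^2 + b*(40 - 19*a) - 16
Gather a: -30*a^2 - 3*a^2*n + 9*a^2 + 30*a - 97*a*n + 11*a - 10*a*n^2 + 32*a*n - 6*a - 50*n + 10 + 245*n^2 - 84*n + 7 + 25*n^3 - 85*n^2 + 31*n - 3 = a^2*(-3*n - 21) + a*(-10*n^2 - 65*n + 35) + 25*n^3 + 160*n^2 - 103*n + 14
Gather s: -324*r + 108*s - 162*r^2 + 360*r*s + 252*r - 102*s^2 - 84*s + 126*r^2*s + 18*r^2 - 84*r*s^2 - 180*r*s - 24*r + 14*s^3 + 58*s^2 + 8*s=-144*r^2 - 96*r + 14*s^3 + s^2*(-84*r - 44) + s*(126*r^2 + 180*r + 32)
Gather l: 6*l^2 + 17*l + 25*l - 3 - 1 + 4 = 6*l^2 + 42*l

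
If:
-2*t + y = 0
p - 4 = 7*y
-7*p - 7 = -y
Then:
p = -53/48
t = -35/96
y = -35/48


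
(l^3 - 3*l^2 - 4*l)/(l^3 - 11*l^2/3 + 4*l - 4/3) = 3*l*(l^2 - 3*l - 4)/(3*l^3 - 11*l^2 + 12*l - 4)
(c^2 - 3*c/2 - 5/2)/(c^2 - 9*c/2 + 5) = (c + 1)/(c - 2)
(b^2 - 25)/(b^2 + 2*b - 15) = (b - 5)/(b - 3)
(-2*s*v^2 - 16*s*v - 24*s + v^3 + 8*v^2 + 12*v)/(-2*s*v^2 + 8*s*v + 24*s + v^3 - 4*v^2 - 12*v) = (v + 6)/(v - 6)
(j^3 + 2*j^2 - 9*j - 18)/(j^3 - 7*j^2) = (j^3 + 2*j^2 - 9*j - 18)/(j^2*(j - 7))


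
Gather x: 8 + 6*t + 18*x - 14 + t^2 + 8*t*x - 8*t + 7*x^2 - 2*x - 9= t^2 - 2*t + 7*x^2 + x*(8*t + 16) - 15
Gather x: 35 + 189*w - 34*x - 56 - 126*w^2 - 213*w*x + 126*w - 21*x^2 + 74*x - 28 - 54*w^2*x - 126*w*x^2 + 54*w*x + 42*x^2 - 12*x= -126*w^2 + 315*w + x^2*(21 - 126*w) + x*(-54*w^2 - 159*w + 28) - 49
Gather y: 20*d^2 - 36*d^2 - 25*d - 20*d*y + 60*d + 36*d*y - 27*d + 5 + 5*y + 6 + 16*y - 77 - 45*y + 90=-16*d^2 + 8*d + y*(16*d - 24) + 24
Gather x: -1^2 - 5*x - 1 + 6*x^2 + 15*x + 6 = 6*x^2 + 10*x + 4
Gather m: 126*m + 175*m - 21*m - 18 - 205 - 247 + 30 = 280*m - 440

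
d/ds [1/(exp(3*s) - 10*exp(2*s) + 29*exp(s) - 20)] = (-3*exp(2*s) + 20*exp(s) - 29)*exp(s)/(exp(3*s) - 10*exp(2*s) + 29*exp(s) - 20)^2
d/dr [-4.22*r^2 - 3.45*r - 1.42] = -8.44*r - 3.45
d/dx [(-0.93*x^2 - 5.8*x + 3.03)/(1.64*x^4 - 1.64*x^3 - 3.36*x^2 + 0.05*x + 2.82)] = (3.0504*x^5 + 27.0108*x^4 - 38.9008*x^3 - 4.6269*x^2 + 15.1164*x - 16.5075)/(2.6896*x^8 - 5.3792*x^7 - 8.3312*x^6 + 11.1848*x^5 + 20.3752*x^4 - 9.5856*x^3 - 18.9479*x^2 + 0.282*x + 7.9524)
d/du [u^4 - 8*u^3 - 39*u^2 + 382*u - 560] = 4*u^3 - 24*u^2 - 78*u + 382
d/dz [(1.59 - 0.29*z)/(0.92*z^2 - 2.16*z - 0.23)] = (0.2668*z^2 - 2.9256*z + 3.5011)/(0.8464*z^4 - 3.9744*z^3 + 4.2424*z^2 + 0.9936*z + 0.0529)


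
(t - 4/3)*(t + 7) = t^2 + 17*t/3 - 28/3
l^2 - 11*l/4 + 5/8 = (l - 5/2)*(l - 1/4)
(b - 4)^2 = b^2 - 8*b + 16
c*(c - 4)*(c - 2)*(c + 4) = c^4 - 2*c^3 - 16*c^2 + 32*c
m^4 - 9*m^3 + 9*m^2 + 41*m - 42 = (m - 7)*(m - 3)*(m - 1)*(m + 2)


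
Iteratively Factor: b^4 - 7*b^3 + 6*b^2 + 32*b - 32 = (b + 2)*(b^3 - 9*b^2 + 24*b - 16) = (b - 1)*(b + 2)*(b^2 - 8*b + 16) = (b - 4)*(b - 1)*(b + 2)*(b - 4)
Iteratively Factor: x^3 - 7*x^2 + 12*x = (x)*(x^2 - 7*x + 12) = x*(x - 4)*(x - 3)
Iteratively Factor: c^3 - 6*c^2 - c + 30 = (c - 3)*(c^2 - 3*c - 10) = (c - 3)*(c + 2)*(c - 5)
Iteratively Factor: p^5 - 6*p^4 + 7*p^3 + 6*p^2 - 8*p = (p + 1)*(p^4 - 7*p^3 + 14*p^2 - 8*p) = (p - 1)*(p + 1)*(p^3 - 6*p^2 + 8*p) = (p - 2)*(p - 1)*(p + 1)*(p^2 - 4*p) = (p - 4)*(p - 2)*(p - 1)*(p + 1)*(p)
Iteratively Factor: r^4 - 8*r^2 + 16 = (r + 2)*(r^3 - 2*r^2 - 4*r + 8) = (r - 2)*(r + 2)*(r^2 - 4) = (r - 2)*(r + 2)^2*(r - 2)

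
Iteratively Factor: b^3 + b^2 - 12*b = (b + 4)*(b^2 - 3*b) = (b - 3)*(b + 4)*(b)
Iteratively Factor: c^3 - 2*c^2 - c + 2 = (c - 1)*(c^2 - c - 2) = (c - 1)*(c + 1)*(c - 2)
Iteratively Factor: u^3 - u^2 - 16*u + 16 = (u - 1)*(u^2 - 16) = (u - 1)*(u + 4)*(u - 4)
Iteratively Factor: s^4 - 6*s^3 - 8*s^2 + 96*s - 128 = (s - 4)*(s^3 - 2*s^2 - 16*s + 32) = (s - 4)*(s + 4)*(s^2 - 6*s + 8) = (s - 4)*(s - 2)*(s + 4)*(s - 4)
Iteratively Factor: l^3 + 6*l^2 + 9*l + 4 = (l + 1)*(l^2 + 5*l + 4) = (l + 1)*(l + 4)*(l + 1)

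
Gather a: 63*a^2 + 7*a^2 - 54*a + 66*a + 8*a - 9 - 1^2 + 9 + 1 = 70*a^2 + 20*a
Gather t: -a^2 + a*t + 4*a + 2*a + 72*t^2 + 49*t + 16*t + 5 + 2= -a^2 + 6*a + 72*t^2 + t*(a + 65) + 7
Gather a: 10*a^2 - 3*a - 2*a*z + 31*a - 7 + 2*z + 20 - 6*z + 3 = 10*a^2 + a*(28 - 2*z) - 4*z + 16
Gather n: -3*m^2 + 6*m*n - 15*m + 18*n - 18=-3*m^2 - 15*m + n*(6*m + 18) - 18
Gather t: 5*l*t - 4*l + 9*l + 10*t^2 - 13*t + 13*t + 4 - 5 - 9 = 5*l*t + 5*l + 10*t^2 - 10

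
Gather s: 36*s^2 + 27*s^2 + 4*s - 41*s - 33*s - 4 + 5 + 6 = 63*s^2 - 70*s + 7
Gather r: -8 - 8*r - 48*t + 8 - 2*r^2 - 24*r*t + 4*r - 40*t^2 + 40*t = -2*r^2 + r*(-24*t - 4) - 40*t^2 - 8*t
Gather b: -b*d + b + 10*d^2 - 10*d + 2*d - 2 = b*(1 - d) + 10*d^2 - 8*d - 2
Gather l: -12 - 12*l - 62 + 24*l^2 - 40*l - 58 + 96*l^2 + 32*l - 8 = 120*l^2 - 20*l - 140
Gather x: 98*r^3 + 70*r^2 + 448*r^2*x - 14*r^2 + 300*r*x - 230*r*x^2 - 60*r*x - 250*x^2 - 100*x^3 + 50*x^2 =98*r^3 + 56*r^2 - 100*x^3 + x^2*(-230*r - 200) + x*(448*r^2 + 240*r)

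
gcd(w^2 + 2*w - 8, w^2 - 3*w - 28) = w + 4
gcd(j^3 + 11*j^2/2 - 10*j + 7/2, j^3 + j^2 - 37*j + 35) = j^2 + 6*j - 7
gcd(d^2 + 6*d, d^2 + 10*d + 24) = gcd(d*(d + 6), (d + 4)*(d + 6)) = d + 6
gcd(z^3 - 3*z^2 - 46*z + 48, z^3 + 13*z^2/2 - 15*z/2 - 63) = z + 6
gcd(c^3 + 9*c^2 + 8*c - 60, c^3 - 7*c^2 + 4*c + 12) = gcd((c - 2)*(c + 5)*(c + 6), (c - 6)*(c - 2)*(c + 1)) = c - 2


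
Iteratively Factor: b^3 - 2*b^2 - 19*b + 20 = (b - 5)*(b^2 + 3*b - 4) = (b - 5)*(b + 4)*(b - 1)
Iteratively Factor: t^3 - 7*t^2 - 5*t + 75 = (t - 5)*(t^2 - 2*t - 15) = (t - 5)*(t + 3)*(t - 5)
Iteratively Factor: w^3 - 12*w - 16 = (w - 4)*(w^2 + 4*w + 4) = (w - 4)*(w + 2)*(w + 2)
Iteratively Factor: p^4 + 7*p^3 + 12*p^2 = (p + 4)*(p^3 + 3*p^2) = (p + 3)*(p + 4)*(p^2) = p*(p + 3)*(p + 4)*(p)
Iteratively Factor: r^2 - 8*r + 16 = (r - 4)*(r - 4)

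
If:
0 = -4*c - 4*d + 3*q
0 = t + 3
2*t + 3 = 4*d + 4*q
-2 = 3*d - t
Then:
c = 113/48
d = -5/3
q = 11/12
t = -3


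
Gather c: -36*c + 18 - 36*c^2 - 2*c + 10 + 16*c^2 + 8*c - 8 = -20*c^2 - 30*c + 20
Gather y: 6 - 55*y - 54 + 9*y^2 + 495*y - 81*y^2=-72*y^2 + 440*y - 48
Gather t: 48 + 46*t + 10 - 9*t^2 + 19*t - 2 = -9*t^2 + 65*t + 56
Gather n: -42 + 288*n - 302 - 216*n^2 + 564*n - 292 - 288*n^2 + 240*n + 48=-504*n^2 + 1092*n - 588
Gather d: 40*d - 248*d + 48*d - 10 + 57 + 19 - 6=60 - 160*d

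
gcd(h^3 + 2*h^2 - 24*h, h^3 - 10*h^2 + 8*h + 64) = h - 4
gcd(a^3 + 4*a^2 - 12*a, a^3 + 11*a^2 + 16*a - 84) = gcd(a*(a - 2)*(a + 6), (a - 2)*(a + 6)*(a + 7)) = a^2 + 4*a - 12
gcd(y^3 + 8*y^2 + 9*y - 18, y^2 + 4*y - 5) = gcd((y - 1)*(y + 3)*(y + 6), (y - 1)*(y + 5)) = y - 1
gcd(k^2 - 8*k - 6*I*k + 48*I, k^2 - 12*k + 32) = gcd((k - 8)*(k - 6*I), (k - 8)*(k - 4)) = k - 8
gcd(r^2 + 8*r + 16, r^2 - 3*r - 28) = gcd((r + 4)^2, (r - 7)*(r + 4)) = r + 4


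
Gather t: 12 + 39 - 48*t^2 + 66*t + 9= -48*t^2 + 66*t + 60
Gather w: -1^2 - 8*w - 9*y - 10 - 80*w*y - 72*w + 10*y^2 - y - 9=w*(-80*y - 80) + 10*y^2 - 10*y - 20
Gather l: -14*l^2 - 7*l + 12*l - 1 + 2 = -14*l^2 + 5*l + 1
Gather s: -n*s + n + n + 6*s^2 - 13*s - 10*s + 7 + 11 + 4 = 2*n + 6*s^2 + s*(-n - 23) + 22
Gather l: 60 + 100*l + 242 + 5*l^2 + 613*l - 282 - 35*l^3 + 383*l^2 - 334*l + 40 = -35*l^3 + 388*l^2 + 379*l + 60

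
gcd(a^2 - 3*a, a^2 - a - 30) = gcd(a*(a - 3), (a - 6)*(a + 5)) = 1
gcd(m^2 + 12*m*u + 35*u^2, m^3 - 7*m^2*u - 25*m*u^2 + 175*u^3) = m + 5*u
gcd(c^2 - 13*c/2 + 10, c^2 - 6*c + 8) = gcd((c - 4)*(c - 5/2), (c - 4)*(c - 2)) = c - 4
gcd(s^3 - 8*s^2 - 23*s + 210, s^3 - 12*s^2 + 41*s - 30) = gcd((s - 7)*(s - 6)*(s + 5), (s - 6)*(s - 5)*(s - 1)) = s - 6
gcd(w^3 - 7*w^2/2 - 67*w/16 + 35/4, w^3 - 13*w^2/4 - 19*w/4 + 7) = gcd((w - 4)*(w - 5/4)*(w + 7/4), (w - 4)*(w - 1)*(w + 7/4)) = w^2 - 9*w/4 - 7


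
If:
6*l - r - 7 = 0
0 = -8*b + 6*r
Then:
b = 3*r/4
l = r/6 + 7/6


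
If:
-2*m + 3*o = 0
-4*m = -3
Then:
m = 3/4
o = 1/2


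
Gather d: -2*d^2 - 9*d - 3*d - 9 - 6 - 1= -2*d^2 - 12*d - 16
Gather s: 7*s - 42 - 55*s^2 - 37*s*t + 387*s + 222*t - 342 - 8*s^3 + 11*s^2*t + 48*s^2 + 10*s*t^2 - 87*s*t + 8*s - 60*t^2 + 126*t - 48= -8*s^3 + s^2*(11*t - 7) + s*(10*t^2 - 124*t + 402) - 60*t^2 + 348*t - 432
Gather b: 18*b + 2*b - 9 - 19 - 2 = 20*b - 30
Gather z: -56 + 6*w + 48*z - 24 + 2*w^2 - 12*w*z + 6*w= 2*w^2 + 12*w + z*(48 - 12*w) - 80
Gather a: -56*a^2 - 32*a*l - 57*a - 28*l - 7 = -56*a^2 + a*(-32*l - 57) - 28*l - 7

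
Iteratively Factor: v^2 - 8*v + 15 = (v - 5)*(v - 3)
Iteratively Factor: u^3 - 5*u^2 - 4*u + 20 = (u + 2)*(u^2 - 7*u + 10) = (u - 5)*(u + 2)*(u - 2)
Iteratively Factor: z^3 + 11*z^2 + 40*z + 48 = (z + 3)*(z^2 + 8*z + 16) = (z + 3)*(z + 4)*(z + 4)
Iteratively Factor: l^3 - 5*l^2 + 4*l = (l - 4)*(l^2 - l) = l*(l - 4)*(l - 1)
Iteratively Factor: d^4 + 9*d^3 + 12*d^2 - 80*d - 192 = (d + 4)*(d^3 + 5*d^2 - 8*d - 48) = (d - 3)*(d + 4)*(d^2 + 8*d + 16) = (d - 3)*(d + 4)^2*(d + 4)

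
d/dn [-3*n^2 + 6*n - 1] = 6 - 6*n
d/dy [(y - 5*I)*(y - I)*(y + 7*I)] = 3*y^2 + 2*I*y + 37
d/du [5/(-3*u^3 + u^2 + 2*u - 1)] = 5*(9*u^2 - 2*u - 2)/(3*u^3 - u^2 - 2*u + 1)^2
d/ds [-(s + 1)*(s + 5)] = -2*s - 6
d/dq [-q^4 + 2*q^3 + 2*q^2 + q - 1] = -4*q^3 + 6*q^2 + 4*q + 1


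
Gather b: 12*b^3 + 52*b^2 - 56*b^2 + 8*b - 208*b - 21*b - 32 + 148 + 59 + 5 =12*b^3 - 4*b^2 - 221*b + 180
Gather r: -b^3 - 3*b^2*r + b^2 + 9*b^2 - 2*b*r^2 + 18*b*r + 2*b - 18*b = -b^3 + 10*b^2 - 2*b*r^2 - 16*b + r*(-3*b^2 + 18*b)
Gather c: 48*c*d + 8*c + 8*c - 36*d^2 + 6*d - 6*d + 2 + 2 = c*(48*d + 16) - 36*d^2 + 4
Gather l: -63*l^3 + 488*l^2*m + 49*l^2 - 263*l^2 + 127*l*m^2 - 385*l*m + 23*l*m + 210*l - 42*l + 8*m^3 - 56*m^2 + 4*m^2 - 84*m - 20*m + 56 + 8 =-63*l^3 + l^2*(488*m - 214) + l*(127*m^2 - 362*m + 168) + 8*m^3 - 52*m^2 - 104*m + 64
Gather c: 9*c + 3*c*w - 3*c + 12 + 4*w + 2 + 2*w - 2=c*(3*w + 6) + 6*w + 12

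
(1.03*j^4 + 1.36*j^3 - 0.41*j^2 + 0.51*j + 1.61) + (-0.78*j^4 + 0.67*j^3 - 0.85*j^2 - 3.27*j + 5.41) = 0.25*j^4 + 2.03*j^3 - 1.26*j^2 - 2.76*j + 7.02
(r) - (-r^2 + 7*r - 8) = r^2 - 6*r + 8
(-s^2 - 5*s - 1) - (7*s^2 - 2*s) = -8*s^2 - 3*s - 1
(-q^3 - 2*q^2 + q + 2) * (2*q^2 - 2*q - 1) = -2*q^5 - 2*q^4 + 7*q^3 + 4*q^2 - 5*q - 2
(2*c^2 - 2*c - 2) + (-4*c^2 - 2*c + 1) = -2*c^2 - 4*c - 1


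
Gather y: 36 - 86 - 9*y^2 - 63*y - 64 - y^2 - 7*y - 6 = -10*y^2 - 70*y - 120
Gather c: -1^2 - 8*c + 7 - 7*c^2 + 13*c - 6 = -7*c^2 + 5*c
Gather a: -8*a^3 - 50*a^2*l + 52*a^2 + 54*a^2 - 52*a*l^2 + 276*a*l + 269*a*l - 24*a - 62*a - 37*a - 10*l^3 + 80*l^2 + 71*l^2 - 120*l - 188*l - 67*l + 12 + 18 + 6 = -8*a^3 + a^2*(106 - 50*l) + a*(-52*l^2 + 545*l - 123) - 10*l^3 + 151*l^2 - 375*l + 36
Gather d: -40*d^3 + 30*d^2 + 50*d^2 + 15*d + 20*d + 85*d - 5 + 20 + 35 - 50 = -40*d^3 + 80*d^2 + 120*d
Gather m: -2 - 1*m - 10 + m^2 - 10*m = m^2 - 11*m - 12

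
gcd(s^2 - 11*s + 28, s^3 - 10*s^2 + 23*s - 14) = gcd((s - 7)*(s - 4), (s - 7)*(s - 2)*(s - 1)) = s - 7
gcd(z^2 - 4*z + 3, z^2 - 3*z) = z - 3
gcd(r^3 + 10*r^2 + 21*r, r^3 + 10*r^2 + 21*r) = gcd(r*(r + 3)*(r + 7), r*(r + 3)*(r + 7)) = r^3 + 10*r^2 + 21*r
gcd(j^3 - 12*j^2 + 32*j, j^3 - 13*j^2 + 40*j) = j^2 - 8*j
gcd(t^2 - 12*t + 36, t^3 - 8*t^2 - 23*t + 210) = t - 6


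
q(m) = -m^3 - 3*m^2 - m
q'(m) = -3*m^2 - 6*m - 1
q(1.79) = -17.14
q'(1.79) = -21.35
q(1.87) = -18.90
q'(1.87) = -22.71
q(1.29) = -8.43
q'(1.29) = -13.73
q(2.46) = -35.50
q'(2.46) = -33.91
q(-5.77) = 97.99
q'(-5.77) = -66.26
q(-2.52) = -0.53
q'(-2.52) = -4.93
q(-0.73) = -0.48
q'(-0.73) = 1.78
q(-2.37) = -1.17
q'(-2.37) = -3.63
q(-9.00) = 495.00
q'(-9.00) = -190.00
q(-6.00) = 114.00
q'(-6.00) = -73.00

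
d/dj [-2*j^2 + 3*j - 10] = 3 - 4*j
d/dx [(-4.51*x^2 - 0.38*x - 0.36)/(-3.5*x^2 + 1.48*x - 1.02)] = (-8.0048*x^2 + 6.6804*x + 0.9204)/(12.25*x^4 - 10.36*x^3 + 9.3304*x^2 - 3.0192*x + 1.0404)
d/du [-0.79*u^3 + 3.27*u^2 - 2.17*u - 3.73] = -2.37*u^2 + 6.54*u - 2.17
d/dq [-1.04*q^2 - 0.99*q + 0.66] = -2.08*q - 0.99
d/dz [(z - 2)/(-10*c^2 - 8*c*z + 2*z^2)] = (-5*c^2 - 4*c*z + z^2 + 2*(2*c - z)*(z - 2))/(2*(5*c^2 + 4*c*z - z^2)^2)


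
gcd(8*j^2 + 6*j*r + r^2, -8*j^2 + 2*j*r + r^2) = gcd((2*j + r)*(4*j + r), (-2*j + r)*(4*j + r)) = 4*j + r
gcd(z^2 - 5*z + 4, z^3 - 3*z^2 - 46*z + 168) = z - 4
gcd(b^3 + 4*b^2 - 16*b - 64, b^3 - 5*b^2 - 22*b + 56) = b + 4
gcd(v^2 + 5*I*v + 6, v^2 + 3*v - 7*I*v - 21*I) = 1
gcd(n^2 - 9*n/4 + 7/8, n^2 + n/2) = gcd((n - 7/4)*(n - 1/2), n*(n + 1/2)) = 1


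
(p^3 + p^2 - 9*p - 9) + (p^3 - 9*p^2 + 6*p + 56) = 2*p^3 - 8*p^2 - 3*p + 47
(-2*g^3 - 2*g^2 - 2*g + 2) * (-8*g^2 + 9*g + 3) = 16*g^5 - 2*g^4 - 8*g^3 - 40*g^2 + 12*g + 6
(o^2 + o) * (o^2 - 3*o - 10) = o^4 - 2*o^3 - 13*o^2 - 10*o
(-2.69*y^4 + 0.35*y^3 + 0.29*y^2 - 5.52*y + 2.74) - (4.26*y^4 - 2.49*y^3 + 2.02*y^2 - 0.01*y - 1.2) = -6.95*y^4 + 2.84*y^3 - 1.73*y^2 - 5.51*y + 3.94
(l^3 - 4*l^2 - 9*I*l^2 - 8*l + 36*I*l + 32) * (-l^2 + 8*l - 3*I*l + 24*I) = -l^5 + 12*l^4 + 6*I*l^4 - 51*l^3 - 72*I*l^3 + 228*l^2 + 216*I*l^2 - 608*l - 288*I*l + 768*I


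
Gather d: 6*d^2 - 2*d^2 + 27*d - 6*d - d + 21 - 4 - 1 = 4*d^2 + 20*d + 16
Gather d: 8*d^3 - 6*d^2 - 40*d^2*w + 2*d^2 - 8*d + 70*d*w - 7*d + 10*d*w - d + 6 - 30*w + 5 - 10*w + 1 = 8*d^3 + d^2*(-40*w - 4) + d*(80*w - 16) - 40*w + 12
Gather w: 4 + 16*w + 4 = 16*w + 8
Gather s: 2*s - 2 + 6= 2*s + 4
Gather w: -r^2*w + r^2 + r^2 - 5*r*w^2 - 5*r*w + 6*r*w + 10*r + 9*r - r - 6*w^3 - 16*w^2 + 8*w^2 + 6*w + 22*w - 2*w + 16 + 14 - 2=2*r^2 + 18*r - 6*w^3 + w^2*(-5*r - 8) + w*(-r^2 + r + 26) + 28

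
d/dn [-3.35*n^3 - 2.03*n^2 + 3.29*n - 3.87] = -10.05*n^2 - 4.06*n + 3.29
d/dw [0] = 0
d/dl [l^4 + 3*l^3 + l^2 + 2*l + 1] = 4*l^3 + 9*l^2 + 2*l + 2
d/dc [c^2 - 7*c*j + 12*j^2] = 2*c - 7*j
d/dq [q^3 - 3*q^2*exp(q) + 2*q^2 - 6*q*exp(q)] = -3*q^2*exp(q) + 3*q^2 - 12*q*exp(q) + 4*q - 6*exp(q)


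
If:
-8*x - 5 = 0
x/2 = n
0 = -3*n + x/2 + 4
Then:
No Solution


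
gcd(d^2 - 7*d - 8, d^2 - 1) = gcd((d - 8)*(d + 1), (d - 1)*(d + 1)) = d + 1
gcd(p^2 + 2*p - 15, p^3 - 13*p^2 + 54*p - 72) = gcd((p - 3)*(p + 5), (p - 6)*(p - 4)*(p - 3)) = p - 3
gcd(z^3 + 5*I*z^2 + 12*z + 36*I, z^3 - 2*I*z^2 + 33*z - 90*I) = z^2 + 3*I*z + 18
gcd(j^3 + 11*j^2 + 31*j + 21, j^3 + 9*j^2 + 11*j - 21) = j^2 + 10*j + 21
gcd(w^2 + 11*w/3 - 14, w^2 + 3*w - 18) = w + 6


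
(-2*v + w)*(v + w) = -2*v^2 - v*w + w^2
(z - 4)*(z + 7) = z^2 + 3*z - 28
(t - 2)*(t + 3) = t^2 + t - 6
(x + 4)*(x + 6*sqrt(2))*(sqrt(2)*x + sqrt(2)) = sqrt(2)*x^3 + 5*sqrt(2)*x^2 + 12*x^2 + 4*sqrt(2)*x + 60*x + 48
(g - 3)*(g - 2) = g^2 - 5*g + 6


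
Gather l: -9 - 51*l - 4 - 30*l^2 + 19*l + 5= -30*l^2 - 32*l - 8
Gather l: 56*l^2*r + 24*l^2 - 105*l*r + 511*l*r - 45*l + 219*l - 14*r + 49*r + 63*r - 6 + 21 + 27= l^2*(56*r + 24) + l*(406*r + 174) + 98*r + 42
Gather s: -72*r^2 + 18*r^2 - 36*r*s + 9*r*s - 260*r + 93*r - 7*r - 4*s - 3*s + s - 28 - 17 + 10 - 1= -54*r^2 - 174*r + s*(-27*r - 6) - 36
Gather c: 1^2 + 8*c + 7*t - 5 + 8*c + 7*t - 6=16*c + 14*t - 10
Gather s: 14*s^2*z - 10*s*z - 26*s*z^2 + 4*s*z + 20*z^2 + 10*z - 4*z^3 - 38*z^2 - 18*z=14*s^2*z + s*(-26*z^2 - 6*z) - 4*z^3 - 18*z^2 - 8*z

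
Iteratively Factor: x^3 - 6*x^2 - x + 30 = (x - 5)*(x^2 - x - 6) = (x - 5)*(x - 3)*(x + 2)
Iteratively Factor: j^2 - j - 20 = (j + 4)*(j - 5)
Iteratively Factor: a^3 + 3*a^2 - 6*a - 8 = (a - 2)*(a^2 + 5*a + 4) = (a - 2)*(a + 4)*(a + 1)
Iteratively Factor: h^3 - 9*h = (h + 3)*(h^2 - 3*h) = (h - 3)*(h + 3)*(h)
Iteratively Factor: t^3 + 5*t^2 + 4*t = (t + 4)*(t^2 + t) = (t + 1)*(t + 4)*(t)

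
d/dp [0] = 0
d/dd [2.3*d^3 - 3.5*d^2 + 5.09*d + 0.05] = 6.9*d^2 - 7.0*d + 5.09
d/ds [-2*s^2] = -4*s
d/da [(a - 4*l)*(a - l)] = 2*a - 5*l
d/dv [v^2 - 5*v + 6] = 2*v - 5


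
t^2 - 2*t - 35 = (t - 7)*(t + 5)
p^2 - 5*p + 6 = (p - 3)*(p - 2)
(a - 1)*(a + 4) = a^2 + 3*a - 4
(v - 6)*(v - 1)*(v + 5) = v^3 - 2*v^2 - 29*v + 30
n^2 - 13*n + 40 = (n - 8)*(n - 5)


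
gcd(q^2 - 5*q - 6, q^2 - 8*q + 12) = q - 6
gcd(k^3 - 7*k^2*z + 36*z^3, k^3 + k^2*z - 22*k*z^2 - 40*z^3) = k + 2*z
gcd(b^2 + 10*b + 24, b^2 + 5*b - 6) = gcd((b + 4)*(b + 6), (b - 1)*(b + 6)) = b + 6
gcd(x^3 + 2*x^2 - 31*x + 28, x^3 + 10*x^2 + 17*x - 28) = x^2 + 6*x - 7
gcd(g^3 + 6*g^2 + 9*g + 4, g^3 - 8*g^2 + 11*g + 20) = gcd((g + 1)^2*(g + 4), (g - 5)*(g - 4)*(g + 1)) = g + 1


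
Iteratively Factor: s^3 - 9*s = (s)*(s^2 - 9) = s*(s + 3)*(s - 3)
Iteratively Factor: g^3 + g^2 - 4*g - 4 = (g + 1)*(g^2 - 4) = (g + 1)*(g + 2)*(g - 2)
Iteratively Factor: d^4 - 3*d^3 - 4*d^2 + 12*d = (d - 2)*(d^3 - d^2 - 6*d) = d*(d - 2)*(d^2 - d - 6) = d*(d - 3)*(d - 2)*(d + 2)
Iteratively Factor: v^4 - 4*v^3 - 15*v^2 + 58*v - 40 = (v - 5)*(v^3 + v^2 - 10*v + 8) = (v - 5)*(v + 4)*(v^2 - 3*v + 2) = (v - 5)*(v - 1)*(v + 4)*(v - 2)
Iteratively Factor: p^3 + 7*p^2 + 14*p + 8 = (p + 2)*(p^2 + 5*p + 4) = (p + 2)*(p + 4)*(p + 1)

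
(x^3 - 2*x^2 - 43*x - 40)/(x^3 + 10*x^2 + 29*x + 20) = (x - 8)/(x + 4)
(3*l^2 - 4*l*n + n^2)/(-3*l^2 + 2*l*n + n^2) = (-3*l + n)/(3*l + n)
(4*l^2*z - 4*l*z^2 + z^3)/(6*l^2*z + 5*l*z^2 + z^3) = (4*l^2 - 4*l*z + z^2)/(6*l^2 + 5*l*z + z^2)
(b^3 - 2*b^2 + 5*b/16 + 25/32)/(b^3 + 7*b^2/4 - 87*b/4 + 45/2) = (8*b^2 - 6*b - 5)/(8*(b^2 + 3*b - 18))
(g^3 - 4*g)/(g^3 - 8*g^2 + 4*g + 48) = g*(g - 2)/(g^2 - 10*g + 24)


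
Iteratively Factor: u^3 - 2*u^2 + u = (u - 1)*(u^2 - u) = (u - 1)^2*(u)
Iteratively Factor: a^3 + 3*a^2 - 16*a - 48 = (a - 4)*(a^2 + 7*a + 12) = (a - 4)*(a + 4)*(a + 3)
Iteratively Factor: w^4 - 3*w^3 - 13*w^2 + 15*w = (w + 3)*(w^3 - 6*w^2 + 5*w) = (w - 1)*(w + 3)*(w^2 - 5*w) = (w - 5)*(w - 1)*(w + 3)*(w)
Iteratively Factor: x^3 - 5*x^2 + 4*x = (x - 4)*(x^2 - x) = x*(x - 4)*(x - 1)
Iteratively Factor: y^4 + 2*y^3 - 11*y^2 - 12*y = (y + 4)*(y^3 - 2*y^2 - 3*y) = (y - 3)*(y + 4)*(y^2 + y) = y*(y - 3)*(y + 4)*(y + 1)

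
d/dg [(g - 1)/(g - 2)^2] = -g/(g - 2)^3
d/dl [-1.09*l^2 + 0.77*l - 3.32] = 0.77 - 2.18*l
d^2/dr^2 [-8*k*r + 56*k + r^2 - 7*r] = 2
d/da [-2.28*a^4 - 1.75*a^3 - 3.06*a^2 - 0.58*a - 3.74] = -9.12*a^3 - 5.25*a^2 - 6.12*a - 0.58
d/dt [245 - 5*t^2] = -10*t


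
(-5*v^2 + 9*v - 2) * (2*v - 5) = -10*v^3 + 43*v^2 - 49*v + 10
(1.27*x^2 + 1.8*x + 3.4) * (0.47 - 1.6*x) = -2.032*x^3 - 2.2831*x^2 - 4.594*x + 1.598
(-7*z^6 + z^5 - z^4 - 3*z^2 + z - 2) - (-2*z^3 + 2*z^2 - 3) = -7*z^6 + z^5 - z^4 + 2*z^3 - 5*z^2 + z + 1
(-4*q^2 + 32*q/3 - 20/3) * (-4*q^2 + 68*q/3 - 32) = 16*q^4 - 400*q^3/3 + 3568*q^2/9 - 4432*q/9 + 640/3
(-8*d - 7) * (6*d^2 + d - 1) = -48*d^3 - 50*d^2 + d + 7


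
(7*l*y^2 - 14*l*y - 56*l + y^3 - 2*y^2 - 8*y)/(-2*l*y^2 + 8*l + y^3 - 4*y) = (7*l*y - 28*l + y^2 - 4*y)/(-2*l*y + 4*l + y^2 - 2*y)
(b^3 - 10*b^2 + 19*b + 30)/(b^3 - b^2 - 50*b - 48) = (b^2 - 11*b + 30)/(b^2 - 2*b - 48)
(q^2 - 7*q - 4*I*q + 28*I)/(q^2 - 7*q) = (q - 4*I)/q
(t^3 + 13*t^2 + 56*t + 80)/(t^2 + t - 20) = (t^2 + 8*t + 16)/(t - 4)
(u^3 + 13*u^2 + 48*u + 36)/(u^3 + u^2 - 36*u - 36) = (u + 6)/(u - 6)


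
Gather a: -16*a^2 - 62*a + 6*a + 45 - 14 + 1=-16*a^2 - 56*a + 32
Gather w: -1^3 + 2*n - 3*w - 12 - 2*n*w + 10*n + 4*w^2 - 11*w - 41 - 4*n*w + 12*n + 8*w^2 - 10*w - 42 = 24*n + 12*w^2 + w*(-6*n - 24) - 96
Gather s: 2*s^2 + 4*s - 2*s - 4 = 2*s^2 + 2*s - 4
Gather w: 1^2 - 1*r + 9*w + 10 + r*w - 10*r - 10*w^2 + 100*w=-11*r - 10*w^2 + w*(r + 109) + 11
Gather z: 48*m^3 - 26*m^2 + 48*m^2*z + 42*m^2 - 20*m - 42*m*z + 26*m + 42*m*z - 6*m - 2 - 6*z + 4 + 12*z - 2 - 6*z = 48*m^3 + 48*m^2*z + 16*m^2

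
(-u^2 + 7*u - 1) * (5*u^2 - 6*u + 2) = -5*u^4 + 41*u^3 - 49*u^2 + 20*u - 2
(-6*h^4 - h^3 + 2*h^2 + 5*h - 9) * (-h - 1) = 6*h^5 + 7*h^4 - h^3 - 7*h^2 + 4*h + 9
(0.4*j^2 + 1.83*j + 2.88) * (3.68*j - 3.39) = 1.472*j^3 + 5.3784*j^2 + 4.3947*j - 9.7632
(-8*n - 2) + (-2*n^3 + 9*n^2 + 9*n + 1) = -2*n^3 + 9*n^2 + n - 1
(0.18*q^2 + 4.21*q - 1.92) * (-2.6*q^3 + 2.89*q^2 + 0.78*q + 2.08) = -0.468*q^5 - 10.4258*q^4 + 17.2993*q^3 - 1.8906*q^2 + 7.2592*q - 3.9936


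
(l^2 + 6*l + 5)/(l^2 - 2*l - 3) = (l + 5)/(l - 3)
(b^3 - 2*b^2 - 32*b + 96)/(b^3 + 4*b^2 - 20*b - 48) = (b - 4)/(b + 2)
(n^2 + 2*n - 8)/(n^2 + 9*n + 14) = (n^2 + 2*n - 8)/(n^2 + 9*n + 14)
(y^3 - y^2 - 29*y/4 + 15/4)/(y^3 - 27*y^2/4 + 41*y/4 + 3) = (4*y^2 + 8*y - 5)/(4*y^2 - 15*y - 4)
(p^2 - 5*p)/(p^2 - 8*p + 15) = p/(p - 3)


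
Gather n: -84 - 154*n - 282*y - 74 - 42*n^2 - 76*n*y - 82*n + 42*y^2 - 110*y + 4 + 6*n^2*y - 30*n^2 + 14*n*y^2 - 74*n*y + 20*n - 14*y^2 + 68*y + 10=n^2*(6*y - 72) + n*(14*y^2 - 150*y - 216) + 28*y^2 - 324*y - 144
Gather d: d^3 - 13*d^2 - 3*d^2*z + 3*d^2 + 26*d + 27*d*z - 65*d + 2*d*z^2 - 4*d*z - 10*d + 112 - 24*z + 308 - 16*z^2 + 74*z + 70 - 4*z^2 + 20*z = d^3 + d^2*(-3*z - 10) + d*(2*z^2 + 23*z - 49) - 20*z^2 + 70*z + 490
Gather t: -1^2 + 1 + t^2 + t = t^2 + t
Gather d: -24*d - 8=-24*d - 8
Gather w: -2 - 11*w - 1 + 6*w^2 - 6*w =6*w^2 - 17*w - 3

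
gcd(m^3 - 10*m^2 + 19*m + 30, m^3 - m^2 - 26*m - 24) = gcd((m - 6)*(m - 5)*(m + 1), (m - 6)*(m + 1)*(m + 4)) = m^2 - 5*m - 6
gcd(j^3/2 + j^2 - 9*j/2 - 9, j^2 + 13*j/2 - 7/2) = 1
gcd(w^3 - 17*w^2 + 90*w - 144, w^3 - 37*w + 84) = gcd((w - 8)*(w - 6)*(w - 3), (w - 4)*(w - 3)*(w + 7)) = w - 3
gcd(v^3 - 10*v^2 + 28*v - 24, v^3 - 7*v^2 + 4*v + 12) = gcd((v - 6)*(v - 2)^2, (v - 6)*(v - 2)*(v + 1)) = v^2 - 8*v + 12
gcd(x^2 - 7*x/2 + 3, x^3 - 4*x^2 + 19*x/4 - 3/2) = x^2 - 7*x/2 + 3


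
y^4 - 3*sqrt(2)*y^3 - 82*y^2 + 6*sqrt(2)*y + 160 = (y - 8*sqrt(2))*(y - sqrt(2))*(y + sqrt(2))*(y + 5*sqrt(2))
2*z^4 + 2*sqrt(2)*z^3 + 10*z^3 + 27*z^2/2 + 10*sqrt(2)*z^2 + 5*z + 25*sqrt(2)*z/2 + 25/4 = (z + 5/2)^2*(sqrt(2)*z + 1)^2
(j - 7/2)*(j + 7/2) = j^2 - 49/4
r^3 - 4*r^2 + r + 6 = (r - 3)*(r - 2)*(r + 1)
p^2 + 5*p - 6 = (p - 1)*(p + 6)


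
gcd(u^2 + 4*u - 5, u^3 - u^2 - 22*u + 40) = u + 5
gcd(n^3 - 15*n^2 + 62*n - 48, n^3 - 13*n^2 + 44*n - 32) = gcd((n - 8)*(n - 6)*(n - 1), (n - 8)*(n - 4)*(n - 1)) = n^2 - 9*n + 8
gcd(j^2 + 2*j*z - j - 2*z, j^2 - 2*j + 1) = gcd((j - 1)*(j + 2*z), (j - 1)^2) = j - 1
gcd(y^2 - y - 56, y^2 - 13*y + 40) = y - 8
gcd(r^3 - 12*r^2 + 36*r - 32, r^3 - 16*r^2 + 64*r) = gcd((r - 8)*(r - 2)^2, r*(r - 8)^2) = r - 8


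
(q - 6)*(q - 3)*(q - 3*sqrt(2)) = q^3 - 9*q^2 - 3*sqrt(2)*q^2 + 18*q + 27*sqrt(2)*q - 54*sqrt(2)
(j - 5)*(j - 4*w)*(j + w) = j^3 - 3*j^2*w - 5*j^2 - 4*j*w^2 + 15*j*w + 20*w^2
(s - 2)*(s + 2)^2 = s^3 + 2*s^2 - 4*s - 8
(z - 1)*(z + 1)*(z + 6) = z^3 + 6*z^2 - z - 6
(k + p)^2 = k^2 + 2*k*p + p^2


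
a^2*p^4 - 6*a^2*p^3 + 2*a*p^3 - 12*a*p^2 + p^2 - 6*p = p*(p - 6)*(a*p + 1)^2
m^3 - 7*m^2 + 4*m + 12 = (m - 6)*(m - 2)*(m + 1)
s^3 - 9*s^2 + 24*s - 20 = (s - 5)*(s - 2)^2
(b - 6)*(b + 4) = b^2 - 2*b - 24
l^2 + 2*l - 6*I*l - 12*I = (l + 2)*(l - 6*I)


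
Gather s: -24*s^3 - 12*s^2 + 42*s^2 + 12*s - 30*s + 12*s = -24*s^3 + 30*s^2 - 6*s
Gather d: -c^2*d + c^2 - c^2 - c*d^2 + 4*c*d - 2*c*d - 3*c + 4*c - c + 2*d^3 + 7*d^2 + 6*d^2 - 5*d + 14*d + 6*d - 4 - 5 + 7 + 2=2*d^3 + d^2*(13 - c) + d*(-c^2 + 2*c + 15)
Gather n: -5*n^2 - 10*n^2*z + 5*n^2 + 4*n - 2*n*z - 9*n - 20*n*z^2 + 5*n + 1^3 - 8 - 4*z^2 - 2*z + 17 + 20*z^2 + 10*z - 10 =-10*n^2*z + n*(-20*z^2 - 2*z) + 16*z^2 + 8*z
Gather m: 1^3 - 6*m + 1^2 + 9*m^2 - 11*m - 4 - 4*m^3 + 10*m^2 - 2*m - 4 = -4*m^3 + 19*m^2 - 19*m - 6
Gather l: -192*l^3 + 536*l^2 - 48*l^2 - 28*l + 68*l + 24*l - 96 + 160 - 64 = -192*l^3 + 488*l^2 + 64*l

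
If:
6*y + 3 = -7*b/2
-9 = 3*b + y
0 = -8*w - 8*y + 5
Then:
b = -102/29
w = -215/232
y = 45/29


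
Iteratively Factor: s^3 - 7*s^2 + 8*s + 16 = (s + 1)*(s^2 - 8*s + 16) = (s - 4)*(s + 1)*(s - 4)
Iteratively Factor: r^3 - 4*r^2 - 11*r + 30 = (r - 5)*(r^2 + r - 6) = (r - 5)*(r + 3)*(r - 2)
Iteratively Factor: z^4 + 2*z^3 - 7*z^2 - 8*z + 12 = (z - 2)*(z^3 + 4*z^2 + z - 6) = (z - 2)*(z + 3)*(z^2 + z - 2) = (z - 2)*(z + 2)*(z + 3)*(z - 1)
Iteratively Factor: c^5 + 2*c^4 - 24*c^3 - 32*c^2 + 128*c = (c)*(c^4 + 2*c^3 - 24*c^2 - 32*c + 128) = c*(c + 4)*(c^3 - 2*c^2 - 16*c + 32) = c*(c - 2)*(c + 4)*(c^2 - 16) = c*(c - 4)*(c - 2)*(c + 4)*(c + 4)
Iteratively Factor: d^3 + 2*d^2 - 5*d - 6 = (d + 1)*(d^2 + d - 6) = (d - 2)*(d + 1)*(d + 3)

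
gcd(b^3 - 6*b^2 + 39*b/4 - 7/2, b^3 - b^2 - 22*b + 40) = b - 2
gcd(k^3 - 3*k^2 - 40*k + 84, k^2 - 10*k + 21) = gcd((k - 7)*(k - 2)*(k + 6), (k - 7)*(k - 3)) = k - 7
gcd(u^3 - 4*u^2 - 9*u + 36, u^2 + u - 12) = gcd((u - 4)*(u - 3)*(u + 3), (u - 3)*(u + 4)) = u - 3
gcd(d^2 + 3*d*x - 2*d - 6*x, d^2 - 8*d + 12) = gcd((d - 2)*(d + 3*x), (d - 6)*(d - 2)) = d - 2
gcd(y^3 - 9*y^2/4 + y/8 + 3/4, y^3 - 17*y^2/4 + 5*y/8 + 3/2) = y^2 - y/4 - 3/8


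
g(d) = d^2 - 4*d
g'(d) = 2*d - 4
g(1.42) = -3.66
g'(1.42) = -1.16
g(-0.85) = 4.12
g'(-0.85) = -5.70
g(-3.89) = 30.69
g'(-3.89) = -11.78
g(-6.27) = 64.39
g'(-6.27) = -16.54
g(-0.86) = 4.18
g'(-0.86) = -5.72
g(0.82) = -2.61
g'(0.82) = -2.36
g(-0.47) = 2.10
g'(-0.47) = -4.94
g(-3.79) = 29.52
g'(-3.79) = -11.58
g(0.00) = 0.00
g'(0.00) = -4.00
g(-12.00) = 192.00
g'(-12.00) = -28.00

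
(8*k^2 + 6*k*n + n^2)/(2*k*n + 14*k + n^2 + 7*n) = (4*k + n)/(n + 7)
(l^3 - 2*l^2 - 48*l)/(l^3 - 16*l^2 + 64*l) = (l + 6)/(l - 8)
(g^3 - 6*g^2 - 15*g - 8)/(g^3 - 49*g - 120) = (g^2 + 2*g + 1)/(g^2 + 8*g + 15)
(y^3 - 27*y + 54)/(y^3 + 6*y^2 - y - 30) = (y^3 - 27*y + 54)/(y^3 + 6*y^2 - y - 30)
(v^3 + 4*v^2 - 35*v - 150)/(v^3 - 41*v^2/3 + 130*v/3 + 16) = 3*(v^2 + 10*v + 25)/(3*v^2 - 23*v - 8)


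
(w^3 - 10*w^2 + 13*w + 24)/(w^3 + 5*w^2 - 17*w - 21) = (w - 8)/(w + 7)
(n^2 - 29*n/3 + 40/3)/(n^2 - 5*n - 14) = (-3*n^2 + 29*n - 40)/(3*(-n^2 + 5*n + 14))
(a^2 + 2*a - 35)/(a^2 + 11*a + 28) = (a - 5)/(a + 4)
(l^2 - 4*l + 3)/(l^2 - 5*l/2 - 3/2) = 2*(l - 1)/(2*l + 1)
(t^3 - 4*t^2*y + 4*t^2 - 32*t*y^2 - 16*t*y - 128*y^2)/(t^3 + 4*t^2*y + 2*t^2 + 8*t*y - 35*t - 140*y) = (t^2 - 8*t*y + 4*t - 32*y)/(t^2 + 2*t - 35)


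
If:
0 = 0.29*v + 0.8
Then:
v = -2.76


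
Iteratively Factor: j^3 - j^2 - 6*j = (j + 2)*(j^2 - 3*j) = (j - 3)*(j + 2)*(j)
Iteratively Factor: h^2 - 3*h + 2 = (h - 2)*(h - 1)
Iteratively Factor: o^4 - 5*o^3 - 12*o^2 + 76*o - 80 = (o - 2)*(o^3 - 3*o^2 - 18*o + 40) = (o - 2)^2*(o^2 - o - 20) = (o - 2)^2*(o + 4)*(o - 5)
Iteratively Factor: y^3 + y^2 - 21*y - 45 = (y + 3)*(y^2 - 2*y - 15) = (y - 5)*(y + 3)*(y + 3)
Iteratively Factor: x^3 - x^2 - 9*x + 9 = (x - 3)*(x^2 + 2*x - 3) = (x - 3)*(x + 3)*(x - 1)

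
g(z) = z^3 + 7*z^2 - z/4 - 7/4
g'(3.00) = 68.75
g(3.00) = 87.50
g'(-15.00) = 464.75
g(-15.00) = -1798.00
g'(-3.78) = -10.30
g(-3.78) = 45.20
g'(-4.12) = -7.01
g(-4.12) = 48.17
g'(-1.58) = -14.88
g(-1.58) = 12.18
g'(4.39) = 119.03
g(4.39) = 216.66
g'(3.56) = 87.61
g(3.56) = 131.19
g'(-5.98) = 23.31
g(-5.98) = 36.22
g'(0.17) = 2.22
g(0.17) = -1.59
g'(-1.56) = -14.79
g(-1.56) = 11.88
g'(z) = 3*z^2 + 14*z - 1/4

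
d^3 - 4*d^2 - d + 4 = (d - 4)*(d - 1)*(d + 1)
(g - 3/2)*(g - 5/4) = g^2 - 11*g/4 + 15/8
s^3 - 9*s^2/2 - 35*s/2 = s*(s - 7)*(s + 5/2)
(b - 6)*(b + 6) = b^2 - 36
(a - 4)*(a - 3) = a^2 - 7*a + 12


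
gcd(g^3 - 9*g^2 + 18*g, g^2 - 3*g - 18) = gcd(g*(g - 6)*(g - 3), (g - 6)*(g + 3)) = g - 6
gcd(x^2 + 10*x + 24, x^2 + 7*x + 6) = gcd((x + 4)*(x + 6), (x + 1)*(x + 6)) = x + 6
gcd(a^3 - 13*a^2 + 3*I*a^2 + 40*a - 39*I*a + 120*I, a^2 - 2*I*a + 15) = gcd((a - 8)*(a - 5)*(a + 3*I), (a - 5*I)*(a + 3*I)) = a + 3*I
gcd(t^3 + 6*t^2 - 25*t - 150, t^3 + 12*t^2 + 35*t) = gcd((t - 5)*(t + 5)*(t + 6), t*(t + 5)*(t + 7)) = t + 5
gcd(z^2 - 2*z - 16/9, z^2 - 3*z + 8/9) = z - 8/3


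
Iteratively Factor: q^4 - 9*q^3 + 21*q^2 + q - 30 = (q - 2)*(q^3 - 7*q^2 + 7*q + 15) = (q - 5)*(q - 2)*(q^2 - 2*q - 3) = (q - 5)*(q - 2)*(q + 1)*(q - 3)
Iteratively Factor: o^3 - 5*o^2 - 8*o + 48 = (o - 4)*(o^2 - o - 12) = (o - 4)^2*(o + 3)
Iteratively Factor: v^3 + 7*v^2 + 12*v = (v + 4)*(v^2 + 3*v) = v*(v + 4)*(v + 3)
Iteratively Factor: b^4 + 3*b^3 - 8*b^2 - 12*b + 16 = (b + 2)*(b^3 + b^2 - 10*b + 8) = (b - 2)*(b + 2)*(b^2 + 3*b - 4) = (b - 2)*(b - 1)*(b + 2)*(b + 4)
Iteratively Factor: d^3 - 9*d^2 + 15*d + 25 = (d - 5)*(d^2 - 4*d - 5) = (d - 5)*(d + 1)*(d - 5)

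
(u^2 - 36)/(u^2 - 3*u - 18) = (u + 6)/(u + 3)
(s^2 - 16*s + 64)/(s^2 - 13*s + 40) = (s - 8)/(s - 5)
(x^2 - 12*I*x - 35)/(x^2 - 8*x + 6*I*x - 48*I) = (x^2 - 12*I*x - 35)/(x^2 + x*(-8 + 6*I) - 48*I)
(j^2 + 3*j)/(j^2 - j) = (j + 3)/(j - 1)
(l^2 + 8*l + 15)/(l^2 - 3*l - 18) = (l + 5)/(l - 6)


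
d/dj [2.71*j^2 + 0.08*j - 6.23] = 5.42*j + 0.08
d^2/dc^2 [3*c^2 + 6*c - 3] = 6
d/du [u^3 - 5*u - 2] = 3*u^2 - 5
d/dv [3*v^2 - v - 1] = 6*v - 1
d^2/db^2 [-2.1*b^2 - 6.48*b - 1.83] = -4.20000000000000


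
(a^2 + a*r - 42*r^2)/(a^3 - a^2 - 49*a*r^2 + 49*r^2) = (-a + 6*r)/(-a^2 + 7*a*r + a - 7*r)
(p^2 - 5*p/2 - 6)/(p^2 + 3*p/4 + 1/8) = 4*(2*p^2 - 5*p - 12)/(8*p^2 + 6*p + 1)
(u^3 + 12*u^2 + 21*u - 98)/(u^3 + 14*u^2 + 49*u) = (u - 2)/u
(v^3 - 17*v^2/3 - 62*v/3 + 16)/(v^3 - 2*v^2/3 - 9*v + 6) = (v - 8)/(v - 3)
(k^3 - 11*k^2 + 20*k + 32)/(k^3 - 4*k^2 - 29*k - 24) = (k - 4)/(k + 3)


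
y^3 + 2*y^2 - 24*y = y*(y - 4)*(y + 6)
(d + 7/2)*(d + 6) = d^2 + 19*d/2 + 21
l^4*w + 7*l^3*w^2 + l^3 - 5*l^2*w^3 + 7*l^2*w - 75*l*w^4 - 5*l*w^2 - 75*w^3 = (l - 3*w)*(l + 5*w)^2*(l*w + 1)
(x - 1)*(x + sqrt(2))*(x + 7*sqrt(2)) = x^3 - x^2 + 8*sqrt(2)*x^2 - 8*sqrt(2)*x + 14*x - 14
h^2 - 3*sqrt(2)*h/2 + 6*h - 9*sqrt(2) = (h + 6)*(h - 3*sqrt(2)/2)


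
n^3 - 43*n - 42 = (n - 7)*(n + 1)*(n + 6)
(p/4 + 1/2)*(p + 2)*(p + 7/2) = p^3/4 + 15*p^2/8 + 9*p/2 + 7/2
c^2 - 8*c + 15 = (c - 5)*(c - 3)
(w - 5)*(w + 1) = w^2 - 4*w - 5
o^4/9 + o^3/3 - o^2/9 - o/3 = o*(o/3 + 1/3)*(o/3 + 1)*(o - 1)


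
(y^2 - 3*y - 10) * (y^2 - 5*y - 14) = y^4 - 8*y^3 - 9*y^2 + 92*y + 140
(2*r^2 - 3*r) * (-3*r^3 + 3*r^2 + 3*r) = -6*r^5 + 15*r^4 - 3*r^3 - 9*r^2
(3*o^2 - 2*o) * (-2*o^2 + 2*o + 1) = -6*o^4 + 10*o^3 - o^2 - 2*o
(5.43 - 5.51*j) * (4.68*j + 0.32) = -25.7868*j^2 + 23.6492*j + 1.7376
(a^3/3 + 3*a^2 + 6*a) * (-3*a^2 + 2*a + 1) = -a^5 - 25*a^4/3 - 35*a^3/3 + 15*a^2 + 6*a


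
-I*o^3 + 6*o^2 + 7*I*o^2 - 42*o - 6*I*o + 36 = (o - 6)*(o + 6*I)*(-I*o + I)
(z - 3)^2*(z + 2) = z^3 - 4*z^2 - 3*z + 18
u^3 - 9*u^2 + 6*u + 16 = (u - 8)*(u - 2)*(u + 1)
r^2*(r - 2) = r^3 - 2*r^2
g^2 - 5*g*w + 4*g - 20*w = (g + 4)*(g - 5*w)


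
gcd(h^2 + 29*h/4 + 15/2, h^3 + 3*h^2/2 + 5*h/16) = h + 5/4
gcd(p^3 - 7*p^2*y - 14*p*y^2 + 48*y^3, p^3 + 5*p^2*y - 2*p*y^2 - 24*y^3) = -p^2 - p*y + 6*y^2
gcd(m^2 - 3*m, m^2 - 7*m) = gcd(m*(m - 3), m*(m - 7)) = m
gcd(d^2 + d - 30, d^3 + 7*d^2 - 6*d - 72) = d + 6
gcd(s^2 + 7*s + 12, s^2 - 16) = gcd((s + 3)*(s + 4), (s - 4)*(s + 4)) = s + 4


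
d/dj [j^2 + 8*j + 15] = 2*j + 8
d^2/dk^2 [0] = 0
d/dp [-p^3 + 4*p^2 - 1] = p*(8 - 3*p)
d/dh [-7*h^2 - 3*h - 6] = -14*h - 3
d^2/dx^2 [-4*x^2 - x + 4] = -8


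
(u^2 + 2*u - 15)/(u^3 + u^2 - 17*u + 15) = 1/(u - 1)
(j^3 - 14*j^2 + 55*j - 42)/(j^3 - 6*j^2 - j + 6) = (j - 7)/(j + 1)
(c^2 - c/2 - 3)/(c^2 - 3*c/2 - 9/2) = (c - 2)/(c - 3)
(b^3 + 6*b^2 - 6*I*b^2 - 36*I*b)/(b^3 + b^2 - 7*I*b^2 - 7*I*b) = (b^2 + 6*b*(1 - I) - 36*I)/(b^2 + b*(1 - 7*I) - 7*I)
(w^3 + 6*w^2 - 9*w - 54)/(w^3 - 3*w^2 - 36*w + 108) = (w + 3)/(w - 6)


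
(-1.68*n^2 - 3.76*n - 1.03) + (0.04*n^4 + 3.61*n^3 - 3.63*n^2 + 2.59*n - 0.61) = 0.04*n^4 + 3.61*n^3 - 5.31*n^2 - 1.17*n - 1.64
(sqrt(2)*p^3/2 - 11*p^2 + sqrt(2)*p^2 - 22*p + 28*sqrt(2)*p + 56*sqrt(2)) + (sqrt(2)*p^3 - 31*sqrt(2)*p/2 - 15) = 3*sqrt(2)*p^3/2 - 11*p^2 + sqrt(2)*p^2 - 22*p + 25*sqrt(2)*p/2 - 15 + 56*sqrt(2)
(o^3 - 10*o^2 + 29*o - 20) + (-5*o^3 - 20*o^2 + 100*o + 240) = -4*o^3 - 30*o^2 + 129*o + 220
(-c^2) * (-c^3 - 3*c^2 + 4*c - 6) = c^5 + 3*c^4 - 4*c^3 + 6*c^2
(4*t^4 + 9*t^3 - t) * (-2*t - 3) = -8*t^5 - 30*t^4 - 27*t^3 + 2*t^2 + 3*t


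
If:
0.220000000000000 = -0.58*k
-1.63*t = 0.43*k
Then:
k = -0.38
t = 0.10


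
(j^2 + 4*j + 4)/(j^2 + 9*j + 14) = (j + 2)/(j + 7)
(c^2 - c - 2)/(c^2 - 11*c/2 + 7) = 2*(c + 1)/(2*c - 7)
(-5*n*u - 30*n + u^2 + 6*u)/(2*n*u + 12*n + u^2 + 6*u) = (-5*n + u)/(2*n + u)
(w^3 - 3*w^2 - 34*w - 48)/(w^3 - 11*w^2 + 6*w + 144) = (w + 2)/(w - 6)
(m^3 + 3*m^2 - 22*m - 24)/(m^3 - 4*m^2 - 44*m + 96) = (m^2 - 3*m - 4)/(m^2 - 10*m + 16)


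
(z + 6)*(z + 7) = z^2 + 13*z + 42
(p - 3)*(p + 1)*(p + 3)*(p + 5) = p^4 + 6*p^3 - 4*p^2 - 54*p - 45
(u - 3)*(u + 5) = u^2 + 2*u - 15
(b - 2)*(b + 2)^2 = b^3 + 2*b^2 - 4*b - 8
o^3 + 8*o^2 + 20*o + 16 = (o + 2)^2*(o + 4)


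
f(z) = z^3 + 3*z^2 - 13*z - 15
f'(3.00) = 32.00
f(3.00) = 0.00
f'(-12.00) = 347.00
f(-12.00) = -1155.00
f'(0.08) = -12.50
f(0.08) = -16.02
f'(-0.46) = -15.13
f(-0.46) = -8.48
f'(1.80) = 7.52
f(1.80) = -22.85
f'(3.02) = 32.48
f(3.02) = 0.64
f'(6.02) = 131.84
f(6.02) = 233.63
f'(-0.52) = -15.31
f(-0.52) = -7.57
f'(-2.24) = -11.39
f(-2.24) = 17.93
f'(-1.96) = -13.24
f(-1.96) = 14.48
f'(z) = 3*z^2 + 6*z - 13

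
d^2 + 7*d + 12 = (d + 3)*(d + 4)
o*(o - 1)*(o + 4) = o^3 + 3*o^2 - 4*o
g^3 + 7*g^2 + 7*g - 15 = (g - 1)*(g + 3)*(g + 5)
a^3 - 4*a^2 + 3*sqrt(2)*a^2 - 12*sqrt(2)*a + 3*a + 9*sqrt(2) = (a - 3)*(a - 1)*(a + 3*sqrt(2))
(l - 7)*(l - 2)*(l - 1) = l^3 - 10*l^2 + 23*l - 14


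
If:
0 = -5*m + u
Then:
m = u/5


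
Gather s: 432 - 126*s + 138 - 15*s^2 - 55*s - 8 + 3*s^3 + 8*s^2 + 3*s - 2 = 3*s^3 - 7*s^2 - 178*s + 560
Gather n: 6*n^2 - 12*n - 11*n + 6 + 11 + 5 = 6*n^2 - 23*n + 22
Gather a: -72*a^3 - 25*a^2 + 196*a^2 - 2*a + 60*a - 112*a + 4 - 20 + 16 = -72*a^3 + 171*a^2 - 54*a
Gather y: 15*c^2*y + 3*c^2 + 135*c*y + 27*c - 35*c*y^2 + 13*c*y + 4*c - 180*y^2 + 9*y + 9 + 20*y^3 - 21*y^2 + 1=3*c^2 + 31*c + 20*y^3 + y^2*(-35*c - 201) + y*(15*c^2 + 148*c + 9) + 10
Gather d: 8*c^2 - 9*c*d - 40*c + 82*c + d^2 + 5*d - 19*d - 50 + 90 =8*c^2 + 42*c + d^2 + d*(-9*c - 14) + 40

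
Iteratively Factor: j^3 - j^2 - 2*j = (j - 2)*(j^2 + j) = j*(j - 2)*(j + 1)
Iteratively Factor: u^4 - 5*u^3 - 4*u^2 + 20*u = (u)*(u^3 - 5*u^2 - 4*u + 20) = u*(u - 5)*(u^2 - 4) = u*(u - 5)*(u + 2)*(u - 2)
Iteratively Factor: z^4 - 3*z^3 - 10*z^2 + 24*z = (z + 3)*(z^3 - 6*z^2 + 8*z) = (z - 2)*(z + 3)*(z^2 - 4*z) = (z - 4)*(z - 2)*(z + 3)*(z)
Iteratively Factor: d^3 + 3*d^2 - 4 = (d - 1)*(d^2 + 4*d + 4) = (d - 1)*(d + 2)*(d + 2)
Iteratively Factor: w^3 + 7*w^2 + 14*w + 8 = (w + 1)*(w^2 + 6*w + 8) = (w + 1)*(w + 4)*(w + 2)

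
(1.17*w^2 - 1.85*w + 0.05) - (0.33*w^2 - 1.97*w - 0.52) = 0.84*w^2 + 0.12*w + 0.57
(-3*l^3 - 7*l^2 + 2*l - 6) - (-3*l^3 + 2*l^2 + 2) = -9*l^2 + 2*l - 8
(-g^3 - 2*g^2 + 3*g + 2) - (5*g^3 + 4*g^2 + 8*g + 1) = -6*g^3 - 6*g^2 - 5*g + 1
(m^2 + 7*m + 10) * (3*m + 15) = 3*m^3 + 36*m^2 + 135*m + 150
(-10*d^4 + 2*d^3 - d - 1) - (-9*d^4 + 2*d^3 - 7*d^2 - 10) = -d^4 + 7*d^2 - d + 9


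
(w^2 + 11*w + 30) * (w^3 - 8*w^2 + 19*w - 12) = w^5 + 3*w^4 - 39*w^3 - 43*w^2 + 438*w - 360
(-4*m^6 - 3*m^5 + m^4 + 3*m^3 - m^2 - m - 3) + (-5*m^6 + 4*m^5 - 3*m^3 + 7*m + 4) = -9*m^6 + m^5 + m^4 - m^2 + 6*m + 1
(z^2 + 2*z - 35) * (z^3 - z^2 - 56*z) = z^5 + z^4 - 93*z^3 - 77*z^2 + 1960*z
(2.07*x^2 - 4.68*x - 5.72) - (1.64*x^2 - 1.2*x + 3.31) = 0.43*x^2 - 3.48*x - 9.03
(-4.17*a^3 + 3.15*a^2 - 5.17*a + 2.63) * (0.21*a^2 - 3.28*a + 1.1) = -0.8757*a^5 + 14.3391*a^4 - 16.0047*a^3 + 20.9749*a^2 - 14.3134*a + 2.893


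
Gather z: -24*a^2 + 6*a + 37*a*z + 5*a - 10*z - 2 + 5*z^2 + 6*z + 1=-24*a^2 + 11*a + 5*z^2 + z*(37*a - 4) - 1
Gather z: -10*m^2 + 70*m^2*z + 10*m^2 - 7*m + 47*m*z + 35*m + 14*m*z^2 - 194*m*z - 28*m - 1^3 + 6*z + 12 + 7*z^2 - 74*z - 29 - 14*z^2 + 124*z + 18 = z^2*(14*m - 7) + z*(70*m^2 - 147*m + 56)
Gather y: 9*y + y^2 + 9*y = y^2 + 18*y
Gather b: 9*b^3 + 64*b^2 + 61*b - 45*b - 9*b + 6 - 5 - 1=9*b^3 + 64*b^2 + 7*b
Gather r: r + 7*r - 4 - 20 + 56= 8*r + 32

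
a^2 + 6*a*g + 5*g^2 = (a + g)*(a + 5*g)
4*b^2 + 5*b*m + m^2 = (b + m)*(4*b + m)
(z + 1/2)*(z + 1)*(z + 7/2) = z^3 + 5*z^2 + 23*z/4 + 7/4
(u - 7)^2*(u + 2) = u^3 - 12*u^2 + 21*u + 98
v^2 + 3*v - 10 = (v - 2)*(v + 5)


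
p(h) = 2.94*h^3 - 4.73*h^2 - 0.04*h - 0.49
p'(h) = 8.82*h^2 - 9.46*h - 0.04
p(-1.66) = -26.91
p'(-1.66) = 39.97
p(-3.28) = -154.99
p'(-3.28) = 125.88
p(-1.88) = -36.67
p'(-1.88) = 48.92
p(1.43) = -1.62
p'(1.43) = 4.47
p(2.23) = 8.50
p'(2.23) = 22.73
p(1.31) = -2.05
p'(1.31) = 2.70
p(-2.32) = -62.57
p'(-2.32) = 69.38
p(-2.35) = -64.67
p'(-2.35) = 70.90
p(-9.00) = -2526.52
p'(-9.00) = 799.52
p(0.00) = -0.49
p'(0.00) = -0.04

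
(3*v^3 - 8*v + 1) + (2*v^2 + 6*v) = 3*v^3 + 2*v^2 - 2*v + 1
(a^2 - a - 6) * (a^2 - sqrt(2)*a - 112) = a^4 - sqrt(2)*a^3 - a^3 - 118*a^2 + sqrt(2)*a^2 + 6*sqrt(2)*a + 112*a + 672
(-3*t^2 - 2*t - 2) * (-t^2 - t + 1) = 3*t^4 + 5*t^3 + t^2 - 2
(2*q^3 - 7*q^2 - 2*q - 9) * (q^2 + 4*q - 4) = 2*q^5 + q^4 - 38*q^3 + 11*q^2 - 28*q + 36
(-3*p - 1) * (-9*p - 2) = 27*p^2 + 15*p + 2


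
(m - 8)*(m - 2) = m^2 - 10*m + 16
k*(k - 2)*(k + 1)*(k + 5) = k^4 + 4*k^3 - 7*k^2 - 10*k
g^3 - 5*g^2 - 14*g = g*(g - 7)*(g + 2)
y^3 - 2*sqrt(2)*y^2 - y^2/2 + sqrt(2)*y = y*(y - 1/2)*(y - 2*sqrt(2))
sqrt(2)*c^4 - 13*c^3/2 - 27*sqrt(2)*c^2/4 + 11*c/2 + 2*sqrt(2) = (c - 4*sqrt(2))*(c - sqrt(2)/2)*(c + sqrt(2))*(sqrt(2)*c + 1/2)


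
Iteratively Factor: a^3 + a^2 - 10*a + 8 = (a + 4)*(a^2 - 3*a + 2) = (a - 1)*(a + 4)*(a - 2)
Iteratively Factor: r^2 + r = (r + 1)*(r)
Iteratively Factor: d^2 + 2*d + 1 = (d + 1)*(d + 1)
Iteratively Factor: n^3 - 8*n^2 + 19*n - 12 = (n - 3)*(n^2 - 5*n + 4) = (n - 4)*(n - 3)*(n - 1)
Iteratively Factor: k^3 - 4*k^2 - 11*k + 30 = (k - 5)*(k^2 + k - 6) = (k - 5)*(k - 2)*(k + 3)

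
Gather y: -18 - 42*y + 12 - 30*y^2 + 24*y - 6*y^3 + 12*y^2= -6*y^3 - 18*y^2 - 18*y - 6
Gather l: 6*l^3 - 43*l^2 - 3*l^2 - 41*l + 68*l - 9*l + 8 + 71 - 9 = 6*l^3 - 46*l^2 + 18*l + 70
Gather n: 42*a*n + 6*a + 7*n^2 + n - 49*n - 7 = 6*a + 7*n^2 + n*(42*a - 48) - 7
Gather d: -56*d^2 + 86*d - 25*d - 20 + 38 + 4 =-56*d^2 + 61*d + 22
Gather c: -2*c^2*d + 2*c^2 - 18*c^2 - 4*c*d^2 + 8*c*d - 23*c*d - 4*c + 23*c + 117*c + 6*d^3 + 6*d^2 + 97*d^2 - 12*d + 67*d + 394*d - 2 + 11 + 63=c^2*(-2*d - 16) + c*(-4*d^2 - 15*d + 136) + 6*d^3 + 103*d^2 + 449*d + 72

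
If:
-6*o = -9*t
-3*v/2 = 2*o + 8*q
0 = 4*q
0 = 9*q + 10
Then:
No Solution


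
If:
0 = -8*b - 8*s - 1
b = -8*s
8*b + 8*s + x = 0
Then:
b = -1/7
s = 1/56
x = 1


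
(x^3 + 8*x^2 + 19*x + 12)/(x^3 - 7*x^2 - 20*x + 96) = (x^2 + 4*x + 3)/(x^2 - 11*x + 24)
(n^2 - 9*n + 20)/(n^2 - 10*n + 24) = (n - 5)/(n - 6)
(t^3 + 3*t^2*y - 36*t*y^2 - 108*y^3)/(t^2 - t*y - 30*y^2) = (t^2 + 9*t*y + 18*y^2)/(t + 5*y)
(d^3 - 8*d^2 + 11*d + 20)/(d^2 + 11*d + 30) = (d^3 - 8*d^2 + 11*d + 20)/(d^2 + 11*d + 30)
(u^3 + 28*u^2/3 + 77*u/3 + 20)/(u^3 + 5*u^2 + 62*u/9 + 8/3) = 3*(u + 5)/(3*u + 2)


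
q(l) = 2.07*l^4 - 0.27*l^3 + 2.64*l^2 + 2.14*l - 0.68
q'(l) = 8.28*l^3 - 0.81*l^2 + 5.28*l + 2.14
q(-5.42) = 1894.62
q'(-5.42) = -1368.61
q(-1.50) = 13.44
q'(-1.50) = -35.55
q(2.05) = 49.03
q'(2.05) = 80.89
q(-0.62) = -0.62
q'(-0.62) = -3.42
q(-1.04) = 2.68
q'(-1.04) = -13.54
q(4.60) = 965.58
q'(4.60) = 815.23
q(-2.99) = 189.19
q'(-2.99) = -242.22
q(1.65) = 24.17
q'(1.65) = 45.84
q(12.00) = 42862.12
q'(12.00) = 14256.70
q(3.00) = 189.88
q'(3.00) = 234.25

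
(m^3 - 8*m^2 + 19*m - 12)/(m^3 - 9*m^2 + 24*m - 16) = (m - 3)/(m - 4)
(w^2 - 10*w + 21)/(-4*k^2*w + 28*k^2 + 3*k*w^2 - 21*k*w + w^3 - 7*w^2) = (w - 3)/(-4*k^2 + 3*k*w + w^2)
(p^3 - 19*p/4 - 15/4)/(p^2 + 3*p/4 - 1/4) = (4*p^2 - 4*p - 15)/(4*p - 1)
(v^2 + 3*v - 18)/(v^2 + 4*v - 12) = (v - 3)/(v - 2)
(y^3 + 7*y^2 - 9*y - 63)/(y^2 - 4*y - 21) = (y^2 + 4*y - 21)/(y - 7)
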